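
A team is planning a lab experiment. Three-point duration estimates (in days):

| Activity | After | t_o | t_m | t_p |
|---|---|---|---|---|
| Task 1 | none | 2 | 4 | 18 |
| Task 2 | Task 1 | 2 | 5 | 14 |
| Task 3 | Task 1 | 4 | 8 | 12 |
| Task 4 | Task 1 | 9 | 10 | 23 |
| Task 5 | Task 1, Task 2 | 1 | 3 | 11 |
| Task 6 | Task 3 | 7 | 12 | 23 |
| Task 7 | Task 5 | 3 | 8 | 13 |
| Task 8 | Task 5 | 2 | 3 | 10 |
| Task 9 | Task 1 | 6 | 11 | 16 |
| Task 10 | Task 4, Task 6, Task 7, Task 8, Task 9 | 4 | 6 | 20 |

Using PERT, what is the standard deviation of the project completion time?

4.81 days

te_Task 1 = (2 + 4·4 + 18)/6 = 36/6 = 6; σ²_Task 1 = ((18−2)/6)² = 7.111
te_Task 2 = (2 + 4·5 + 14)/6 = 36/6 = 6; σ²_Task 2 = ((14−2)/6)² = 4.000
te_Task 3 = (4 + 4·8 + 12)/6 = 48/6 = 8; σ²_Task 3 = ((12−4)/6)² = 1.778
te_Task 4 = (9 + 4·10 + 23)/6 = 72/6 = 12; σ²_Task 4 = ((23−9)/6)² = 5.444
te_Task 5 = (1 + 4·3 + 11)/6 = 24/6 = 4; σ²_Task 5 = ((11−1)/6)² = 2.778
te_Task 6 = (7 + 4·12 + 23)/6 = 78/6 = 13; σ²_Task 6 = ((23−7)/6)² = 7.111
te_Task 7 = (3 + 4·8 + 13)/6 = 48/6 = 8; σ²_Task 7 = ((13−3)/6)² = 2.778
te_Task 8 = (2 + 4·3 + 10)/6 = 24/6 = 4; σ²_Task 8 = ((10−2)/6)² = 1.778
te_Task 9 = (6 + 4·11 + 16)/6 = 66/6 = 11; σ²_Task 9 = ((16−6)/6)² = 2.778
te_Task 10 = (4 + 4·6 + 20)/6 = 48/6 = 8; σ²_Task 10 = ((20−4)/6)² = 7.111

Forward pass:
ES_Task 1 = 0; EF_Task 1 = 6
ES_Task 2 = 6; EF_Task 2 = 6+6 = 12
ES_Task 3 = 6; EF_Task 3 = 6+8 = 14
ES_Task 4 = 6; EF_Task 4 = 6+12 = 18
ES_Task 5 = max(EF_Task 1=6, EF_Task 2=12) = 12; EF_Task 5 = 12+4 = 16
ES_Task 6 = 14; EF_Task 6 = 14+13 = 27
ES_Task 7 = 16; EF_Task 7 = 16+8 = 24
ES_Task 8 = 16; EF_Task 8 = 16+4 = 20
ES_Task 9 = 6; EF_Task 9 = 6+11 = 17
ES_Task 10 = max(EF_Task 4=18, EF_Task 6=27, EF_Task 7=24, EF_Task 8=20, EF_Task 9=17) = 27; EF_Task 10 = 27+8 = 35
Expected project duration μ = 35 days. Critical path: Task 1 → Task 3 → Task 6 → Task 10.

Variance along critical path = 7.111 + 1.778 + 7.111 + 7.111 = 23.111
σ = √23.111 = 4.807 days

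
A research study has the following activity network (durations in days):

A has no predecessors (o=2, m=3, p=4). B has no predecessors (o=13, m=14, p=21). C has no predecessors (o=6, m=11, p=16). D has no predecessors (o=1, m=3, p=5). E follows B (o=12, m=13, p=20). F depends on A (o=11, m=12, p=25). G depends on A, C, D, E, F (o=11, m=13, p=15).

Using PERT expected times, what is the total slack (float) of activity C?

18 days

te_A = (2 + 4·3 + 4)/6 = 18/6 = 3
te_B = (13 + 4·14 + 21)/6 = 90/6 = 15
te_C = (6 + 4·11 + 16)/6 = 66/6 = 11
te_D = (1 + 4·3 + 5)/6 = 18/6 = 3
te_E = (12 + 4·13 + 20)/6 = 84/6 = 14
te_F = (11 + 4·12 + 25)/6 = 84/6 = 14
te_G = (11 + 4·13 + 15)/6 = 78/6 = 13

Forward pass:
ES_A = 0; EF_A = 3
ES_B = 0; EF_B = 15
ES_C = 0; EF_C = 11
ES_D = 0; EF_D = 3
ES_E = 15; EF_E = 15+14 = 29
ES_F = 3; EF_F = 3+14 = 17
ES_G = max(EF_A=3, EF_C=11, EF_D=3, EF_E=29, EF_F=17) = 29; EF_G = 29+13 = 42
Expected project duration μ = 42 days. Critical path: B → E → G.

Backward pass:
LF_G = 42; LS_G = 42−13 = 29
LF_F = LS_G = 29; LS_F = 29−14 = 15
LF_E = LS_G = 29; LS_E = 29−14 = 15
LF_D = LS_G = 29; LS_D = 29−3 = 26
LF_C = LS_G = 29; LS_C = 29−11 = 18
LF_B = LS_E = 15; LS_B = 15−15 = 0
LF_A = min(LS_F=15, LS_G=29) = 15; LS_A = 15−3 = 12
Slack_C = LS_C − ES_C = 18 − 0 = 18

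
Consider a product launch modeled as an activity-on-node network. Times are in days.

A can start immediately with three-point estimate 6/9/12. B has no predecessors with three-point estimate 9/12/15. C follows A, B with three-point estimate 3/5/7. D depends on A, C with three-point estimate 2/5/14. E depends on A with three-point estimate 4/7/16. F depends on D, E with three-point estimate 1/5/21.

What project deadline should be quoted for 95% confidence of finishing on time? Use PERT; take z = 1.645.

te_A = (6 + 4·9 + 12)/6 = 54/6 = 9; σ²_A = ((12−6)/6)² = 1.000
te_B = (9 + 4·12 + 15)/6 = 72/6 = 12; σ²_B = ((15−9)/6)² = 1.000
te_C = (3 + 4·5 + 7)/6 = 30/6 = 5; σ²_C = ((7−3)/6)² = 0.444
te_D = (2 + 4·5 + 14)/6 = 36/6 = 6; σ²_D = ((14−2)/6)² = 4.000
te_E = (4 + 4·7 + 16)/6 = 48/6 = 8; σ²_E = ((16−4)/6)² = 4.000
te_F = (1 + 4·5 + 21)/6 = 42/6 = 7; σ²_F = ((21−1)/6)² = 11.111

Forward pass:
ES_A = 0; EF_A = 9
ES_B = 0; EF_B = 12
ES_C = max(EF_A=9, EF_B=12) = 12; EF_C = 12+5 = 17
ES_D = max(EF_A=9, EF_C=17) = 17; EF_D = 17+6 = 23
ES_E = 9; EF_E = 9+8 = 17
ES_F = max(EF_D=23, EF_E=17) = 23; EF_F = 23+7 = 30
Expected project duration μ = 30 days. Critical path: B → C → D → F.

Variance along critical path = 1.000 + 0.444 + 4.000 + 11.111 = 16.556; σ = 4.069 days.
D = μ + z·σ = 30 + 1.645·4.069 = 36.7 days

36.7 days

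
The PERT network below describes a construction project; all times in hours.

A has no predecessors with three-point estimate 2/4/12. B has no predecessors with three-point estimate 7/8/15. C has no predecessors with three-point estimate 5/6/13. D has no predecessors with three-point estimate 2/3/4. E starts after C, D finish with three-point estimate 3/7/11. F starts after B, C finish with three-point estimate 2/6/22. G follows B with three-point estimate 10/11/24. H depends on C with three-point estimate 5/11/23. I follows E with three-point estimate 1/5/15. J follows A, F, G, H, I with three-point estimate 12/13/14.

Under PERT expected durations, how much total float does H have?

te_A = (2 + 4·4 + 12)/6 = 30/6 = 5
te_B = (7 + 4·8 + 15)/6 = 54/6 = 9
te_C = (5 + 4·6 + 13)/6 = 42/6 = 7
te_D = (2 + 4·3 + 4)/6 = 18/6 = 3
te_E = (3 + 4·7 + 11)/6 = 42/6 = 7
te_F = (2 + 4·6 + 22)/6 = 48/6 = 8
te_G = (10 + 4·11 + 24)/6 = 78/6 = 13
te_H = (5 + 4·11 + 23)/6 = 72/6 = 12
te_I = (1 + 4·5 + 15)/6 = 36/6 = 6
te_J = (12 + 4·13 + 14)/6 = 78/6 = 13

Forward pass:
ES_A = 0; EF_A = 5
ES_B = 0; EF_B = 9
ES_C = 0; EF_C = 7
ES_D = 0; EF_D = 3
ES_E = max(EF_C=7, EF_D=3) = 7; EF_E = 7+7 = 14
ES_F = max(EF_B=9, EF_C=7) = 9; EF_F = 9+8 = 17
ES_G = 9; EF_G = 9+13 = 22
ES_H = 7; EF_H = 7+12 = 19
ES_I = 14; EF_I = 14+6 = 20
ES_J = max(EF_A=5, EF_F=17, EF_G=22, EF_H=19, EF_I=20) = 22; EF_J = 22+13 = 35
Expected project duration μ = 35 hours. Critical path: B → G → J.

Backward pass:
LF_J = 35; LS_J = 35−13 = 22
LF_I = LS_J = 22; LS_I = 22−6 = 16
LF_H = LS_J = 22; LS_H = 22−12 = 10
LF_G = LS_J = 22; LS_G = 22−13 = 9
LF_F = LS_J = 22; LS_F = 22−8 = 14
LF_E = LS_I = 16; LS_E = 16−7 = 9
LF_D = LS_E = 9; LS_D = 9−3 = 6
LF_C = min(LS_E=9, LS_F=14, LS_H=10) = 9; LS_C = 9−7 = 2
LF_B = min(LS_F=14, LS_G=9) = 9; LS_B = 9−9 = 0
LF_A = LS_J = 22; LS_A = 22−5 = 17
Slack_H = LS_H − ES_H = 10 − 7 = 3

3 hours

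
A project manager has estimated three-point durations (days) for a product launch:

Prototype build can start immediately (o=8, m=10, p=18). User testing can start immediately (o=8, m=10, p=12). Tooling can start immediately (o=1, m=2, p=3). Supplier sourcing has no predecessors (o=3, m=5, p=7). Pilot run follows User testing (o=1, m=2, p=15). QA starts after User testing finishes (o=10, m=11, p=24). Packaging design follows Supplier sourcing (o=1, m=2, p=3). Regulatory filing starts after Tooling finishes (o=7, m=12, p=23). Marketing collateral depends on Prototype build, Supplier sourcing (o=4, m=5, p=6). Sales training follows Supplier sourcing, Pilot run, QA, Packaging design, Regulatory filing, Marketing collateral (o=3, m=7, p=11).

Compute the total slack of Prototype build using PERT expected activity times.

te_Prototype build = (8 + 4·10 + 18)/6 = 66/6 = 11
te_User testing = (8 + 4·10 + 12)/6 = 60/6 = 10
te_Tooling = (1 + 4·2 + 3)/6 = 12/6 = 2
te_Supplier sourcing = (3 + 4·5 + 7)/6 = 30/6 = 5
te_Pilot run = (1 + 4·2 + 15)/6 = 24/6 = 4
te_QA = (10 + 4·11 + 24)/6 = 78/6 = 13
te_Packaging design = (1 + 4·2 + 3)/6 = 12/6 = 2
te_Regulatory filing = (7 + 4·12 + 23)/6 = 78/6 = 13
te_Marketing collateral = (4 + 4·5 + 6)/6 = 30/6 = 5
te_Sales training = (3 + 4·7 + 11)/6 = 42/6 = 7

Forward pass:
ES_Prototype build = 0; EF_Prototype build = 11
ES_User testing = 0; EF_User testing = 10
ES_Tooling = 0; EF_Tooling = 2
ES_Supplier sourcing = 0; EF_Supplier sourcing = 5
ES_Pilot run = 10; EF_Pilot run = 10+4 = 14
ES_QA = 10; EF_QA = 10+13 = 23
ES_Packaging design = 5; EF_Packaging design = 5+2 = 7
ES_Regulatory filing = 2; EF_Regulatory filing = 2+13 = 15
ES_Marketing collateral = max(EF_Prototype build=11, EF_Supplier sourcing=5) = 11; EF_Marketing collateral = 11+5 = 16
ES_Sales training = max(EF_Supplier sourcing=5, EF_Pilot run=14, EF_QA=23, EF_Packaging design=7, EF_Regulatory filing=15, EF_Marketing collateral=16) = 23; EF_Sales training = 23+7 = 30
Expected project duration μ = 30 days. Critical path: User testing → QA → Sales training.

Backward pass:
LF_Sales training = 30; LS_Sales training = 30−7 = 23
LF_Marketing collateral = LS_Sales training = 23; LS_Marketing collateral = 23−5 = 18
LF_Regulatory filing = LS_Sales training = 23; LS_Regulatory filing = 23−13 = 10
LF_Packaging design = LS_Sales training = 23; LS_Packaging design = 23−2 = 21
LF_QA = LS_Sales training = 23; LS_QA = 23−13 = 10
LF_Pilot run = LS_Sales training = 23; LS_Pilot run = 23−4 = 19
LF_Supplier sourcing = min(LS_Packaging design=21, LS_Marketing collateral=18, LS_Sales training=23) = 18; LS_Supplier sourcing = 18−5 = 13
LF_Tooling = LS_Regulatory filing = 10; LS_Tooling = 10−2 = 8
LF_User testing = min(LS_Pilot run=19, LS_QA=10) = 10; LS_User testing = 10−10 = 0
LF_Prototype build = LS_Marketing collateral = 18; LS_Prototype build = 18−11 = 7
Slack_Prototype build = LS_Prototype build − ES_Prototype build = 7 − 0 = 7

7 days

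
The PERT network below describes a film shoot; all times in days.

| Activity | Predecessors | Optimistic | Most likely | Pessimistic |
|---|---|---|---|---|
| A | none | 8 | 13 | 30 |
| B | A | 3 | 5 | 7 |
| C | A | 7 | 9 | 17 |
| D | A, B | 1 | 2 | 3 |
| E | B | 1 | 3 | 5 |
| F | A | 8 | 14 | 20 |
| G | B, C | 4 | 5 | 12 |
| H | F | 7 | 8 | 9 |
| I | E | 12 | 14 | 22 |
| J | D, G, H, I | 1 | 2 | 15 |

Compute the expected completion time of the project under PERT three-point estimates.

42 days

te_A = (8 + 4·13 + 30)/6 = 90/6 = 15
te_B = (3 + 4·5 + 7)/6 = 30/6 = 5
te_C = (7 + 4·9 + 17)/6 = 60/6 = 10
te_D = (1 + 4·2 + 3)/6 = 12/6 = 2
te_E = (1 + 4·3 + 5)/6 = 18/6 = 3
te_F = (8 + 4·14 + 20)/6 = 84/6 = 14
te_G = (4 + 4·5 + 12)/6 = 36/6 = 6
te_H = (7 + 4·8 + 9)/6 = 48/6 = 8
te_I = (12 + 4·14 + 22)/6 = 90/6 = 15
te_J = (1 + 4·2 + 15)/6 = 24/6 = 4

Forward pass:
ES_A = 0; EF_A = 15
ES_B = 15; EF_B = 15+5 = 20
ES_C = 15; EF_C = 15+10 = 25
ES_D = max(EF_A=15, EF_B=20) = 20; EF_D = 20+2 = 22
ES_E = 20; EF_E = 20+3 = 23
ES_F = 15; EF_F = 15+14 = 29
ES_G = max(EF_B=20, EF_C=25) = 25; EF_G = 25+6 = 31
ES_H = 29; EF_H = 29+8 = 37
ES_I = 23; EF_I = 23+15 = 38
ES_J = max(EF_D=22, EF_G=31, EF_H=37, EF_I=38) = 38; EF_J = 38+4 = 42
Expected project duration μ = 42 days. Critical path: A → B → E → I → J.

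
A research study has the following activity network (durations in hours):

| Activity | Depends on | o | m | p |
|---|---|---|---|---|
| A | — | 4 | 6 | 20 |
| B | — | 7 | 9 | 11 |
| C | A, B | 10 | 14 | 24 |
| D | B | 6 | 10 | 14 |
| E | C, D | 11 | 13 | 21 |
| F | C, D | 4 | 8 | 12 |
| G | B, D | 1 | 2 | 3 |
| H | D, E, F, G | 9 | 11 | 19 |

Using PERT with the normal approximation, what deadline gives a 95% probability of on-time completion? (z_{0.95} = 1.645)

te_A = (4 + 4·6 + 20)/6 = 48/6 = 8; σ²_A = ((20−4)/6)² = 7.111
te_B = (7 + 4·9 + 11)/6 = 54/6 = 9; σ²_B = ((11−7)/6)² = 0.444
te_C = (10 + 4·14 + 24)/6 = 90/6 = 15; σ²_C = ((24−10)/6)² = 5.444
te_D = (6 + 4·10 + 14)/6 = 60/6 = 10; σ²_D = ((14−6)/6)² = 1.778
te_E = (11 + 4·13 + 21)/6 = 84/6 = 14; σ²_E = ((21−11)/6)² = 2.778
te_F = (4 + 4·8 + 12)/6 = 48/6 = 8; σ²_F = ((12−4)/6)² = 1.778
te_G = (1 + 4·2 + 3)/6 = 12/6 = 2; σ²_G = ((3−1)/6)² = 0.111
te_H = (9 + 4·11 + 19)/6 = 72/6 = 12; σ²_H = ((19−9)/6)² = 2.778

Forward pass:
ES_A = 0; EF_A = 8
ES_B = 0; EF_B = 9
ES_C = max(EF_A=8, EF_B=9) = 9; EF_C = 9+15 = 24
ES_D = 9; EF_D = 9+10 = 19
ES_E = max(EF_C=24, EF_D=19) = 24; EF_E = 24+14 = 38
ES_F = max(EF_C=24, EF_D=19) = 24; EF_F = 24+8 = 32
ES_G = max(EF_B=9, EF_D=19) = 19; EF_G = 19+2 = 21
ES_H = max(EF_D=19, EF_E=38, EF_F=32, EF_G=21) = 38; EF_H = 38+12 = 50
Expected project duration μ = 50 hours. Critical path: B → C → E → H.

Variance along critical path = 0.444 + 5.444 + 2.778 + 2.778 = 11.444; σ = 3.383 hours.
D = μ + z·σ = 50 + 1.645·3.383 = 55.6 hours

55.6 hours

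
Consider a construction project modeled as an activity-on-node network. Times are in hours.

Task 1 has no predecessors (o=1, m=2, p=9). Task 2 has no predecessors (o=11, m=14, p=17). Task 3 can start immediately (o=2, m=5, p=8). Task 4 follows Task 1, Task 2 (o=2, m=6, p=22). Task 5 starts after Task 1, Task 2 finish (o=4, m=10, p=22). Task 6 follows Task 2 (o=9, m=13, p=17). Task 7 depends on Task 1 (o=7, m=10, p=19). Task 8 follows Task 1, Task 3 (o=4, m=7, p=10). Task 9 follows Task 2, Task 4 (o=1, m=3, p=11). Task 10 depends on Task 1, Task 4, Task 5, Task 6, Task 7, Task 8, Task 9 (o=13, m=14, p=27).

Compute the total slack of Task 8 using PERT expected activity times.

te_Task 1 = (1 + 4·2 + 9)/6 = 18/6 = 3
te_Task 2 = (11 + 4·14 + 17)/6 = 84/6 = 14
te_Task 3 = (2 + 4·5 + 8)/6 = 30/6 = 5
te_Task 4 = (2 + 4·6 + 22)/6 = 48/6 = 8
te_Task 5 = (4 + 4·10 + 22)/6 = 66/6 = 11
te_Task 6 = (9 + 4·13 + 17)/6 = 78/6 = 13
te_Task 7 = (7 + 4·10 + 19)/6 = 66/6 = 11
te_Task 8 = (4 + 4·7 + 10)/6 = 42/6 = 7
te_Task 9 = (1 + 4·3 + 11)/6 = 24/6 = 4
te_Task 10 = (13 + 4·14 + 27)/6 = 96/6 = 16

Forward pass:
ES_Task 1 = 0; EF_Task 1 = 3
ES_Task 2 = 0; EF_Task 2 = 14
ES_Task 3 = 0; EF_Task 3 = 5
ES_Task 4 = max(EF_Task 1=3, EF_Task 2=14) = 14; EF_Task 4 = 14+8 = 22
ES_Task 5 = max(EF_Task 1=3, EF_Task 2=14) = 14; EF_Task 5 = 14+11 = 25
ES_Task 6 = 14; EF_Task 6 = 14+13 = 27
ES_Task 7 = 3; EF_Task 7 = 3+11 = 14
ES_Task 8 = max(EF_Task 1=3, EF_Task 3=5) = 5; EF_Task 8 = 5+7 = 12
ES_Task 9 = max(EF_Task 2=14, EF_Task 4=22) = 22; EF_Task 9 = 22+4 = 26
ES_Task 10 = max(EF_Task 1=3, EF_Task 4=22, EF_Task 5=25, EF_Task 6=27, EF_Task 7=14, EF_Task 8=12, EF_Task 9=26) = 27; EF_Task 10 = 27+16 = 43
Expected project duration μ = 43 hours. Critical path: Task 2 → Task 6 → Task 10.

Backward pass:
LF_Task 10 = 43; LS_Task 10 = 43−16 = 27
LF_Task 9 = LS_Task 10 = 27; LS_Task 9 = 27−4 = 23
LF_Task 8 = LS_Task 10 = 27; LS_Task 8 = 27−7 = 20
LF_Task 7 = LS_Task 10 = 27; LS_Task 7 = 27−11 = 16
LF_Task 6 = LS_Task 10 = 27; LS_Task 6 = 27−13 = 14
LF_Task 5 = LS_Task 10 = 27; LS_Task 5 = 27−11 = 16
LF_Task 4 = min(LS_Task 9=23, LS_Task 10=27) = 23; LS_Task 4 = 23−8 = 15
LF_Task 3 = LS_Task 8 = 20; LS_Task 3 = 20−5 = 15
LF_Task 2 = min(LS_Task 4=15, LS_Task 5=16, LS_Task 6=14, LS_Task 9=23) = 14; LS_Task 2 = 14−14 = 0
LF_Task 1 = min(LS_Task 4=15, LS_Task 5=16, LS_Task 7=16, LS_Task 8=20, LS_Task 10=27) = 15; LS_Task 1 = 15−3 = 12
Slack_Task 8 = LS_Task 8 − ES_Task 8 = 20 − 5 = 15

15 hours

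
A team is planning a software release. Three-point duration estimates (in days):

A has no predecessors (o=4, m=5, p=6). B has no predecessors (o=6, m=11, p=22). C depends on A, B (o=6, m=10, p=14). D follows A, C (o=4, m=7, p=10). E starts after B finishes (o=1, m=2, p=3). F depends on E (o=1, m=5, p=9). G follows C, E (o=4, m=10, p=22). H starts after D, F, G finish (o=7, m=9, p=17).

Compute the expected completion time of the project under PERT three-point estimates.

te_A = (4 + 4·5 + 6)/6 = 30/6 = 5
te_B = (6 + 4·11 + 22)/6 = 72/6 = 12
te_C = (6 + 4·10 + 14)/6 = 60/6 = 10
te_D = (4 + 4·7 + 10)/6 = 42/6 = 7
te_E = (1 + 4·2 + 3)/6 = 12/6 = 2
te_F = (1 + 4·5 + 9)/6 = 30/6 = 5
te_G = (4 + 4·10 + 22)/6 = 66/6 = 11
te_H = (7 + 4·9 + 17)/6 = 60/6 = 10

Forward pass:
ES_A = 0; EF_A = 5
ES_B = 0; EF_B = 12
ES_C = max(EF_A=5, EF_B=12) = 12; EF_C = 12+10 = 22
ES_D = max(EF_A=5, EF_C=22) = 22; EF_D = 22+7 = 29
ES_E = 12; EF_E = 12+2 = 14
ES_F = 14; EF_F = 14+5 = 19
ES_G = max(EF_C=22, EF_E=14) = 22; EF_G = 22+11 = 33
ES_H = max(EF_D=29, EF_F=19, EF_G=33) = 33; EF_H = 33+10 = 43
Expected project duration μ = 43 days. Critical path: B → C → G → H.

43 days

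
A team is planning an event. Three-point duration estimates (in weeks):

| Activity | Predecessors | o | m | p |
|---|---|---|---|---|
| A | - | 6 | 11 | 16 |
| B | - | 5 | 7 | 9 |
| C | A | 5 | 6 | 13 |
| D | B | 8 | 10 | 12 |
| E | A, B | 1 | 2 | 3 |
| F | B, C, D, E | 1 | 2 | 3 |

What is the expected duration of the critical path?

te_A = (6 + 4·11 + 16)/6 = 66/6 = 11
te_B = (5 + 4·7 + 9)/6 = 42/6 = 7
te_C = (5 + 4·6 + 13)/6 = 42/6 = 7
te_D = (8 + 4·10 + 12)/6 = 60/6 = 10
te_E = (1 + 4·2 + 3)/6 = 12/6 = 2
te_F = (1 + 4·2 + 3)/6 = 12/6 = 2

Forward pass:
ES_A = 0; EF_A = 11
ES_B = 0; EF_B = 7
ES_C = 11; EF_C = 11+7 = 18
ES_D = 7; EF_D = 7+10 = 17
ES_E = max(EF_A=11, EF_B=7) = 11; EF_E = 11+2 = 13
ES_F = max(EF_B=7, EF_C=18, EF_D=17, EF_E=13) = 18; EF_F = 18+2 = 20
Expected project duration μ = 20 weeks. Critical path: A → C → F.

20 weeks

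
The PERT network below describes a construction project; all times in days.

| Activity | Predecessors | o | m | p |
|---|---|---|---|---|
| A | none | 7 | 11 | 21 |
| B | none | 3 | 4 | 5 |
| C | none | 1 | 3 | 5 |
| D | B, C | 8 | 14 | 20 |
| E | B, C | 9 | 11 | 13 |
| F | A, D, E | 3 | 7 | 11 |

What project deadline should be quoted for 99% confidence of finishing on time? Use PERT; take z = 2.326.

30.6 days

te_A = (7 + 4·11 + 21)/6 = 72/6 = 12; σ²_A = ((21−7)/6)² = 5.444
te_B = (3 + 4·4 + 5)/6 = 24/6 = 4; σ²_B = ((5−3)/6)² = 0.111
te_C = (1 + 4·3 + 5)/6 = 18/6 = 3; σ²_C = ((5−1)/6)² = 0.444
te_D = (8 + 4·14 + 20)/6 = 84/6 = 14; σ²_D = ((20−8)/6)² = 4.000
te_E = (9 + 4·11 + 13)/6 = 66/6 = 11; σ²_E = ((13−9)/6)² = 0.444
te_F = (3 + 4·7 + 11)/6 = 42/6 = 7; σ²_F = ((11−3)/6)² = 1.778

Forward pass:
ES_A = 0; EF_A = 12
ES_B = 0; EF_B = 4
ES_C = 0; EF_C = 3
ES_D = max(EF_B=4, EF_C=3) = 4; EF_D = 4+14 = 18
ES_E = max(EF_B=4, EF_C=3) = 4; EF_E = 4+11 = 15
ES_F = max(EF_A=12, EF_D=18, EF_E=15) = 18; EF_F = 18+7 = 25
Expected project duration μ = 25 days. Critical path: B → D → F.

Variance along critical path = 0.111 + 4.000 + 1.778 = 5.889; σ = 2.427 days.
D = μ + z·σ = 25 + 2.326·2.427 = 30.6 days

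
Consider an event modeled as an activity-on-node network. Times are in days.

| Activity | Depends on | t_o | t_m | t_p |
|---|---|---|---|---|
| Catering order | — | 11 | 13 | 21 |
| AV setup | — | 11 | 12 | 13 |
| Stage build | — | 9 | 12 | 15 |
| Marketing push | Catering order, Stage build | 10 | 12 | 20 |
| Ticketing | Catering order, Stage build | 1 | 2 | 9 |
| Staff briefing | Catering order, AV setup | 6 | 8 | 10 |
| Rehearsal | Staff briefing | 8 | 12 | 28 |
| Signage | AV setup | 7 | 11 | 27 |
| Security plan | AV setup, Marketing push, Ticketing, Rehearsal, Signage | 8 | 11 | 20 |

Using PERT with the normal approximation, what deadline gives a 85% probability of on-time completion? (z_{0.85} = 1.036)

52.4 days

te_Catering order = (11 + 4·13 + 21)/6 = 84/6 = 14; σ²_Catering order = ((21−11)/6)² = 2.778
te_AV setup = (11 + 4·12 + 13)/6 = 72/6 = 12; σ²_AV setup = ((13−11)/6)² = 0.111
te_Stage build = (9 + 4·12 + 15)/6 = 72/6 = 12; σ²_Stage build = ((15−9)/6)² = 1.000
te_Marketing push = (10 + 4·12 + 20)/6 = 78/6 = 13; σ²_Marketing push = ((20−10)/6)² = 2.778
te_Ticketing = (1 + 4·2 + 9)/6 = 18/6 = 3; σ²_Ticketing = ((9−1)/6)² = 1.778
te_Staff briefing = (6 + 4·8 + 10)/6 = 48/6 = 8; σ²_Staff briefing = ((10−6)/6)² = 0.444
te_Rehearsal = (8 + 4·12 + 28)/6 = 84/6 = 14; σ²_Rehearsal = ((28−8)/6)² = 11.111
te_Signage = (7 + 4·11 + 27)/6 = 78/6 = 13; σ²_Signage = ((27−7)/6)² = 11.111
te_Security plan = (8 + 4·11 + 20)/6 = 72/6 = 12; σ²_Security plan = ((20−8)/6)² = 4.000

Forward pass:
ES_Catering order = 0; EF_Catering order = 14
ES_AV setup = 0; EF_AV setup = 12
ES_Stage build = 0; EF_Stage build = 12
ES_Marketing push = max(EF_Catering order=14, EF_Stage build=12) = 14; EF_Marketing push = 14+13 = 27
ES_Ticketing = max(EF_Catering order=14, EF_Stage build=12) = 14; EF_Ticketing = 14+3 = 17
ES_Staff briefing = max(EF_Catering order=14, EF_AV setup=12) = 14; EF_Staff briefing = 14+8 = 22
ES_Rehearsal = 22; EF_Rehearsal = 22+14 = 36
ES_Signage = 12; EF_Signage = 12+13 = 25
ES_Security plan = max(EF_AV setup=12, EF_Marketing push=27, EF_Ticketing=17, EF_Rehearsal=36, EF_Signage=25) = 36; EF_Security plan = 36+12 = 48
Expected project duration μ = 48 days. Critical path: Catering order → Staff briefing → Rehearsal → Security plan.

Variance along critical path = 2.778 + 0.444 + 11.111 + 4.000 = 18.333; σ = 4.282 days.
D = μ + z·σ = 48 + 1.036·4.282 = 52.4 days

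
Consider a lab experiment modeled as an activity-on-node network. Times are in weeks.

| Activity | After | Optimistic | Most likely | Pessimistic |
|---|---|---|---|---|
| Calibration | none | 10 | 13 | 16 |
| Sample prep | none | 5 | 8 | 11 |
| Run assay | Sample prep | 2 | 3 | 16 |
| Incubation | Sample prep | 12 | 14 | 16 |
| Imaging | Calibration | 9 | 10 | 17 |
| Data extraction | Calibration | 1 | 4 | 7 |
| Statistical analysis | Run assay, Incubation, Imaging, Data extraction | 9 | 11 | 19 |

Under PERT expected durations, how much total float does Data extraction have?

te_Calibration = (10 + 4·13 + 16)/6 = 78/6 = 13
te_Sample prep = (5 + 4·8 + 11)/6 = 48/6 = 8
te_Run assay = (2 + 4·3 + 16)/6 = 30/6 = 5
te_Incubation = (12 + 4·14 + 16)/6 = 84/6 = 14
te_Imaging = (9 + 4·10 + 17)/6 = 66/6 = 11
te_Data extraction = (1 + 4·4 + 7)/6 = 24/6 = 4
te_Statistical analysis = (9 + 4·11 + 19)/6 = 72/6 = 12

Forward pass:
ES_Calibration = 0; EF_Calibration = 13
ES_Sample prep = 0; EF_Sample prep = 8
ES_Run assay = 8; EF_Run assay = 8+5 = 13
ES_Incubation = 8; EF_Incubation = 8+14 = 22
ES_Imaging = 13; EF_Imaging = 13+11 = 24
ES_Data extraction = 13; EF_Data extraction = 13+4 = 17
ES_Statistical analysis = max(EF_Run assay=13, EF_Incubation=22, EF_Imaging=24, EF_Data extraction=17) = 24; EF_Statistical analysis = 24+12 = 36
Expected project duration μ = 36 weeks. Critical path: Calibration → Imaging → Statistical analysis.

Backward pass:
LF_Statistical analysis = 36; LS_Statistical analysis = 36−12 = 24
LF_Data extraction = LS_Statistical analysis = 24; LS_Data extraction = 24−4 = 20
LF_Imaging = LS_Statistical analysis = 24; LS_Imaging = 24−11 = 13
LF_Incubation = LS_Statistical analysis = 24; LS_Incubation = 24−14 = 10
LF_Run assay = LS_Statistical analysis = 24; LS_Run assay = 24−5 = 19
LF_Sample prep = min(LS_Run assay=19, LS_Incubation=10) = 10; LS_Sample prep = 10−8 = 2
LF_Calibration = min(LS_Imaging=13, LS_Data extraction=20) = 13; LS_Calibration = 13−13 = 0
Slack_Data extraction = LS_Data extraction − ES_Data extraction = 20 − 13 = 7

7 weeks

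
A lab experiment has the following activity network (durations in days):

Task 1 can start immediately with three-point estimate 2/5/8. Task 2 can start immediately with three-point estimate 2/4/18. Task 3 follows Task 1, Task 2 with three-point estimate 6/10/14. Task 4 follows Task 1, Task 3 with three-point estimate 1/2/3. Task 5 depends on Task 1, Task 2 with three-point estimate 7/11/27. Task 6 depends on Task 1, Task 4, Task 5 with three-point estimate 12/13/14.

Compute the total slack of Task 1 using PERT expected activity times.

1 days

te_Task 1 = (2 + 4·5 + 8)/6 = 30/6 = 5
te_Task 2 = (2 + 4·4 + 18)/6 = 36/6 = 6
te_Task 3 = (6 + 4·10 + 14)/6 = 60/6 = 10
te_Task 4 = (1 + 4·2 + 3)/6 = 12/6 = 2
te_Task 5 = (7 + 4·11 + 27)/6 = 78/6 = 13
te_Task 6 = (12 + 4·13 + 14)/6 = 78/6 = 13

Forward pass:
ES_Task 1 = 0; EF_Task 1 = 5
ES_Task 2 = 0; EF_Task 2 = 6
ES_Task 3 = max(EF_Task 1=5, EF_Task 2=6) = 6; EF_Task 3 = 6+10 = 16
ES_Task 4 = max(EF_Task 1=5, EF_Task 3=16) = 16; EF_Task 4 = 16+2 = 18
ES_Task 5 = max(EF_Task 1=5, EF_Task 2=6) = 6; EF_Task 5 = 6+13 = 19
ES_Task 6 = max(EF_Task 1=5, EF_Task 4=18, EF_Task 5=19) = 19; EF_Task 6 = 19+13 = 32
Expected project duration μ = 32 days. Critical path: Task 2 → Task 5 → Task 6.

Backward pass:
LF_Task 6 = 32; LS_Task 6 = 32−13 = 19
LF_Task 5 = LS_Task 6 = 19; LS_Task 5 = 19−13 = 6
LF_Task 4 = LS_Task 6 = 19; LS_Task 4 = 19−2 = 17
LF_Task 3 = LS_Task 4 = 17; LS_Task 3 = 17−10 = 7
LF_Task 2 = min(LS_Task 3=7, LS_Task 5=6) = 6; LS_Task 2 = 6−6 = 0
LF_Task 1 = min(LS_Task 3=7, LS_Task 4=17, LS_Task 5=6, LS_Task 6=19) = 6; LS_Task 1 = 6−5 = 1
Slack_Task 1 = LS_Task 1 − ES_Task 1 = 1 − 0 = 1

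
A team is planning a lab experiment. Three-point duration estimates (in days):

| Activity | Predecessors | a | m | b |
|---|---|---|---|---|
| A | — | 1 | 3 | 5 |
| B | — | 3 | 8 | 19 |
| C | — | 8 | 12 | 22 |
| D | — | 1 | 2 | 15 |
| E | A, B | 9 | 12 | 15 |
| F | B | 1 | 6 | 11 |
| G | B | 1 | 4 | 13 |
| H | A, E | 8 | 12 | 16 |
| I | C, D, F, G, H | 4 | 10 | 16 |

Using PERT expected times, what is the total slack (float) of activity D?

te_A = (1 + 4·3 + 5)/6 = 18/6 = 3
te_B = (3 + 4·8 + 19)/6 = 54/6 = 9
te_C = (8 + 4·12 + 22)/6 = 78/6 = 13
te_D = (1 + 4·2 + 15)/6 = 24/6 = 4
te_E = (9 + 4·12 + 15)/6 = 72/6 = 12
te_F = (1 + 4·6 + 11)/6 = 36/6 = 6
te_G = (1 + 4·4 + 13)/6 = 30/6 = 5
te_H = (8 + 4·12 + 16)/6 = 72/6 = 12
te_I = (4 + 4·10 + 16)/6 = 60/6 = 10

Forward pass:
ES_A = 0; EF_A = 3
ES_B = 0; EF_B = 9
ES_C = 0; EF_C = 13
ES_D = 0; EF_D = 4
ES_E = max(EF_A=3, EF_B=9) = 9; EF_E = 9+12 = 21
ES_F = 9; EF_F = 9+6 = 15
ES_G = 9; EF_G = 9+5 = 14
ES_H = max(EF_A=3, EF_E=21) = 21; EF_H = 21+12 = 33
ES_I = max(EF_C=13, EF_D=4, EF_F=15, EF_G=14, EF_H=33) = 33; EF_I = 33+10 = 43
Expected project duration μ = 43 days. Critical path: B → E → H → I.

Backward pass:
LF_I = 43; LS_I = 43−10 = 33
LF_H = LS_I = 33; LS_H = 33−12 = 21
LF_G = LS_I = 33; LS_G = 33−5 = 28
LF_F = LS_I = 33; LS_F = 33−6 = 27
LF_E = LS_H = 21; LS_E = 21−12 = 9
LF_D = LS_I = 33; LS_D = 33−4 = 29
LF_C = LS_I = 33; LS_C = 33−13 = 20
LF_B = min(LS_E=9, LS_F=27, LS_G=28) = 9; LS_B = 9−9 = 0
LF_A = min(LS_E=9, LS_H=21) = 9; LS_A = 9−3 = 6
Slack_D = LS_D − ES_D = 29 − 0 = 29

29 days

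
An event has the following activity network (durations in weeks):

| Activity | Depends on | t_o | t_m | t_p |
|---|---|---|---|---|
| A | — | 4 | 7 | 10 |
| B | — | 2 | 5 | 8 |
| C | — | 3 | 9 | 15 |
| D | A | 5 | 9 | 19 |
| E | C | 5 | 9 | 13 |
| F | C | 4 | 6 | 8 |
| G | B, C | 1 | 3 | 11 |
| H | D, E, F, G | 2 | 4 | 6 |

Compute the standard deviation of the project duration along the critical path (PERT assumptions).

2.49 weeks

te_A = (4 + 4·7 + 10)/6 = 42/6 = 7; σ²_A = ((10−4)/6)² = 1.000
te_B = (2 + 4·5 + 8)/6 = 30/6 = 5; σ²_B = ((8−2)/6)² = 1.000
te_C = (3 + 4·9 + 15)/6 = 54/6 = 9; σ²_C = ((15−3)/6)² = 4.000
te_D = (5 + 4·9 + 19)/6 = 60/6 = 10; σ²_D = ((19−5)/6)² = 5.444
te_E = (5 + 4·9 + 13)/6 = 54/6 = 9; σ²_E = ((13−5)/6)² = 1.778
te_F = (4 + 4·6 + 8)/6 = 36/6 = 6; σ²_F = ((8−4)/6)² = 0.444
te_G = (1 + 4·3 + 11)/6 = 24/6 = 4; σ²_G = ((11−1)/6)² = 2.778
te_H = (2 + 4·4 + 6)/6 = 24/6 = 4; σ²_H = ((6−2)/6)² = 0.444

Forward pass:
ES_A = 0; EF_A = 7
ES_B = 0; EF_B = 5
ES_C = 0; EF_C = 9
ES_D = 7; EF_D = 7+10 = 17
ES_E = 9; EF_E = 9+9 = 18
ES_F = 9; EF_F = 9+6 = 15
ES_G = max(EF_B=5, EF_C=9) = 9; EF_G = 9+4 = 13
ES_H = max(EF_D=17, EF_E=18, EF_F=15, EF_G=13) = 18; EF_H = 18+4 = 22
Expected project duration μ = 22 weeks. Critical path: C → E → H.

Variance along critical path = 4.000 + 1.778 + 0.444 = 6.222
σ = √6.222 = 2.494 weeks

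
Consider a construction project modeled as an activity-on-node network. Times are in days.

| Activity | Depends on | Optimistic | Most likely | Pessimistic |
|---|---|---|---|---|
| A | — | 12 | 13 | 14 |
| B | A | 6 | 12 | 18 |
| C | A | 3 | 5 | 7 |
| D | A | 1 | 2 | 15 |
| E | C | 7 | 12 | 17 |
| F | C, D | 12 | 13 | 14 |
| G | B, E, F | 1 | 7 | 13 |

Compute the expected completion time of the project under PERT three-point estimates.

38 days

te_A = (12 + 4·13 + 14)/6 = 78/6 = 13
te_B = (6 + 4·12 + 18)/6 = 72/6 = 12
te_C = (3 + 4·5 + 7)/6 = 30/6 = 5
te_D = (1 + 4·2 + 15)/6 = 24/6 = 4
te_E = (7 + 4·12 + 17)/6 = 72/6 = 12
te_F = (12 + 4·13 + 14)/6 = 78/6 = 13
te_G = (1 + 4·7 + 13)/6 = 42/6 = 7

Forward pass:
ES_A = 0; EF_A = 13
ES_B = 13; EF_B = 13+12 = 25
ES_C = 13; EF_C = 13+5 = 18
ES_D = 13; EF_D = 13+4 = 17
ES_E = 18; EF_E = 18+12 = 30
ES_F = max(EF_C=18, EF_D=17) = 18; EF_F = 18+13 = 31
ES_G = max(EF_B=25, EF_E=30, EF_F=31) = 31; EF_G = 31+7 = 38
Expected project duration μ = 38 days. Critical path: A → C → F → G.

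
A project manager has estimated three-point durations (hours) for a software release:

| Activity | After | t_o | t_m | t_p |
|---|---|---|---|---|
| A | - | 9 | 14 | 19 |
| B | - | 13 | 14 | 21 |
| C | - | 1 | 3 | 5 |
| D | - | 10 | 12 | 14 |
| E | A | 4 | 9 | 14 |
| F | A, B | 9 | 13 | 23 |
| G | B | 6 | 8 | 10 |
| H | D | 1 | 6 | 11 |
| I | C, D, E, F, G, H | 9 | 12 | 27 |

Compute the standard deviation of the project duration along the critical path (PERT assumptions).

4.03 hours

te_A = (9 + 4·14 + 19)/6 = 84/6 = 14; σ²_A = ((19−9)/6)² = 2.778
te_B = (13 + 4·14 + 21)/6 = 90/6 = 15; σ²_B = ((21−13)/6)² = 1.778
te_C = (1 + 4·3 + 5)/6 = 18/6 = 3; σ²_C = ((5−1)/6)² = 0.444
te_D = (10 + 4·12 + 14)/6 = 72/6 = 12; σ²_D = ((14−10)/6)² = 0.444
te_E = (4 + 4·9 + 14)/6 = 54/6 = 9; σ²_E = ((14−4)/6)² = 2.778
te_F = (9 + 4·13 + 23)/6 = 84/6 = 14; σ²_F = ((23−9)/6)² = 5.444
te_G = (6 + 4·8 + 10)/6 = 48/6 = 8; σ²_G = ((10−6)/6)² = 0.444
te_H = (1 + 4·6 + 11)/6 = 36/6 = 6; σ²_H = ((11−1)/6)² = 2.778
te_I = (9 + 4·12 + 27)/6 = 84/6 = 14; σ²_I = ((27−9)/6)² = 9.000

Forward pass:
ES_A = 0; EF_A = 14
ES_B = 0; EF_B = 15
ES_C = 0; EF_C = 3
ES_D = 0; EF_D = 12
ES_E = 14; EF_E = 14+9 = 23
ES_F = max(EF_A=14, EF_B=15) = 15; EF_F = 15+14 = 29
ES_G = 15; EF_G = 15+8 = 23
ES_H = 12; EF_H = 12+6 = 18
ES_I = max(EF_C=3, EF_D=12, EF_E=23, EF_F=29, EF_G=23, EF_H=18) = 29; EF_I = 29+14 = 43
Expected project duration μ = 43 hours. Critical path: B → F → I.

Variance along critical path = 1.778 + 5.444 + 9.000 = 16.222
σ = √16.222 = 4.028 hours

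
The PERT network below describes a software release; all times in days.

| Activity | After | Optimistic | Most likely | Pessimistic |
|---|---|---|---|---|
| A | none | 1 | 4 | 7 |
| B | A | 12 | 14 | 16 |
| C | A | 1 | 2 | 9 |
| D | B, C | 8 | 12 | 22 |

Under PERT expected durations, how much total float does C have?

te_A = (1 + 4·4 + 7)/6 = 24/6 = 4
te_B = (12 + 4·14 + 16)/6 = 84/6 = 14
te_C = (1 + 4·2 + 9)/6 = 18/6 = 3
te_D = (8 + 4·12 + 22)/6 = 78/6 = 13

Forward pass:
ES_A = 0; EF_A = 4
ES_B = 4; EF_B = 4+14 = 18
ES_C = 4; EF_C = 4+3 = 7
ES_D = max(EF_B=18, EF_C=7) = 18; EF_D = 18+13 = 31
Expected project duration μ = 31 days. Critical path: A → B → D.

Backward pass:
LF_D = 31; LS_D = 31−13 = 18
LF_C = LS_D = 18; LS_C = 18−3 = 15
LF_B = LS_D = 18; LS_B = 18−14 = 4
LF_A = min(LS_B=4, LS_C=15) = 4; LS_A = 4−4 = 0
Slack_C = LS_C − ES_C = 15 − 4 = 11

11 days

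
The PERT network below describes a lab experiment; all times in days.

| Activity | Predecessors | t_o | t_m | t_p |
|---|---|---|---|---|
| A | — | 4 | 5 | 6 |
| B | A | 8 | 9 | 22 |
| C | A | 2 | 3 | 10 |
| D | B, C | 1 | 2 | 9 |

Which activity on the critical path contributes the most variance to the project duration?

te_A = (4 + 4·5 + 6)/6 = 30/6 = 5; σ²_A = ((6−4)/6)² = 0.111
te_B = (8 + 4·9 + 22)/6 = 66/6 = 11; σ²_B = ((22−8)/6)² = 5.444
te_C = (2 + 4·3 + 10)/6 = 24/6 = 4; σ²_C = ((10−2)/6)² = 1.778
te_D = (1 + 4·2 + 9)/6 = 18/6 = 3; σ²_D = ((9−1)/6)² = 1.778

Forward pass:
ES_A = 0; EF_A = 5
ES_B = 5; EF_B = 5+11 = 16
ES_C = 5; EF_C = 5+4 = 9
ES_D = max(EF_B=16, EF_C=9) = 16; EF_D = 16+3 = 19
Expected project duration μ = 19 days. Critical path: A → B → D.

Variances on critical path: σ²_A=0.111, σ²_B=5.444, σ²_D=1.778.
Largest is σ²_B = 5.444.

B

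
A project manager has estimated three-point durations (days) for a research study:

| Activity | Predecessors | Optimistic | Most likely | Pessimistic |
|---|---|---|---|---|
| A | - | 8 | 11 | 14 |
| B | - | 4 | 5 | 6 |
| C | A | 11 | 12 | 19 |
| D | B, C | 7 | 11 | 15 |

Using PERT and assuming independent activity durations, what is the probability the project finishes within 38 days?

te_A = (8 + 4·11 + 14)/6 = 66/6 = 11; σ²_A = ((14−8)/6)² = 1.000
te_B = (4 + 4·5 + 6)/6 = 30/6 = 5; σ²_B = ((6−4)/6)² = 0.111
te_C = (11 + 4·12 + 19)/6 = 78/6 = 13; σ²_C = ((19−11)/6)² = 1.778
te_D = (7 + 4·11 + 15)/6 = 66/6 = 11; σ²_D = ((15−7)/6)² = 1.778

Forward pass:
ES_A = 0; EF_A = 11
ES_B = 0; EF_B = 5
ES_C = 11; EF_C = 11+13 = 24
ES_D = max(EF_B=5, EF_C=24) = 24; EF_D = 24+11 = 35
Expected project duration μ = 35 days. Critical path: A → C → D.

Variance along critical path = 1.000 + 1.778 + 1.778 = 4.556; σ = √4.556 = 2.134 days.
Z = (38 − 35) / 2.134 = 1.406
P(T ≤ 38) = Φ(1.406) ≈ 0.920

0.920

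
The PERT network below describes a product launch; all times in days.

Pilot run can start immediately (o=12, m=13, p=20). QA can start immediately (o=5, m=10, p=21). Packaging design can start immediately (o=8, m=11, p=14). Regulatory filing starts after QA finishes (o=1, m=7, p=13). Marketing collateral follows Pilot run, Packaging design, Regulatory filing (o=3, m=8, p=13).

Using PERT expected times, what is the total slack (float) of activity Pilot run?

4 days

te_Pilot run = (12 + 4·13 + 20)/6 = 84/6 = 14
te_QA = (5 + 4·10 + 21)/6 = 66/6 = 11
te_Packaging design = (8 + 4·11 + 14)/6 = 66/6 = 11
te_Regulatory filing = (1 + 4·7 + 13)/6 = 42/6 = 7
te_Marketing collateral = (3 + 4·8 + 13)/6 = 48/6 = 8

Forward pass:
ES_Pilot run = 0; EF_Pilot run = 14
ES_QA = 0; EF_QA = 11
ES_Packaging design = 0; EF_Packaging design = 11
ES_Regulatory filing = 11; EF_Regulatory filing = 11+7 = 18
ES_Marketing collateral = max(EF_Pilot run=14, EF_Packaging design=11, EF_Regulatory filing=18) = 18; EF_Marketing collateral = 18+8 = 26
Expected project duration μ = 26 days. Critical path: QA → Regulatory filing → Marketing collateral.

Backward pass:
LF_Marketing collateral = 26; LS_Marketing collateral = 26−8 = 18
LF_Regulatory filing = LS_Marketing collateral = 18; LS_Regulatory filing = 18−7 = 11
LF_Packaging design = LS_Marketing collateral = 18; LS_Packaging design = 18−11 = 7
LF_QA = LS_Regulatory filing = 11; LS_QA = 11−11 = 0
LF_Pilot run = LS_Marketing collateral = 18; LS_Pilot run = 18−14 = 4
Slack_Pilot run = LS_Pilot run − ES_Pilot run = 4 − 0 = 4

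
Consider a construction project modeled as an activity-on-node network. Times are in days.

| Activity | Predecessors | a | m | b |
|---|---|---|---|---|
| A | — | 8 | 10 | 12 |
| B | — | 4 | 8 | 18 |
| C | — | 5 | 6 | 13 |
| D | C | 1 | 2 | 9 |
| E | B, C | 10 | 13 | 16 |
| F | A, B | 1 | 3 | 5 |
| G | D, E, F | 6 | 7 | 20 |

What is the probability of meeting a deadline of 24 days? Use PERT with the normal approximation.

0.021

te_A = (8 + 4·10 + 12)/6 = 60/6 = 10; σ²_A = ((12−8)/6)² = 0.444
te_B = (4 + 4·8 + 18)/6 = 54/6 = 9; σ²_B = ((18−4)/6)² = 5.444
te_C = (5 + 4·6 + 13)/6 = 42/6 = 7; σ²_C = ((13−5)/6)² = 1.778
te_D = (1 + 4·2 + 9)/6 = 18/6 = 3; σ²_D = ((9−1)/6)² = 1.778
te_E = (10 + 4·13 + 16)/6 = 78/6 = 13; σ²_E = ((16−10)/6)² = 1.000
te_F = (1 + 4·3 + 5)/6 = 18/6 = 3; σ²_F = ((5−1)/6)² = 0.444
te_G = (6 + 4·7 + 20)/6 = 54/6 = 9; σ²_G = ((20−6)/6)² = 5.444

Forward pass:
ES_A = 0; EF_A = 10
ES_B = 0; EF_B = 9
ES_C = 0; EF_C = 7
ES_D = 7; EF_D = 7+3 = 10
ES_E = max(EF_B=9, EF_C=7) = 9; EF_E = 9+13 = 22
ES_F = max(EF_A=10, EF_B=9) = 10; EF_F = 10+3 = 13
ES_G = max(EF_D=10, EF_E=22, EF_F=13) = 22; EF_G = 22+9 = 31
Expected project duration μ = 31 days. Critical path: B → E → G.

Variance along critical path = 5.444 + 1.000 + 5.444 = 11.889; σ = √11.889 = 3.448 days.
Z = (24 − 31) / 3.448 = -2.030
P(T ≤ 24) = Φ(-2.030) ≈ 0.021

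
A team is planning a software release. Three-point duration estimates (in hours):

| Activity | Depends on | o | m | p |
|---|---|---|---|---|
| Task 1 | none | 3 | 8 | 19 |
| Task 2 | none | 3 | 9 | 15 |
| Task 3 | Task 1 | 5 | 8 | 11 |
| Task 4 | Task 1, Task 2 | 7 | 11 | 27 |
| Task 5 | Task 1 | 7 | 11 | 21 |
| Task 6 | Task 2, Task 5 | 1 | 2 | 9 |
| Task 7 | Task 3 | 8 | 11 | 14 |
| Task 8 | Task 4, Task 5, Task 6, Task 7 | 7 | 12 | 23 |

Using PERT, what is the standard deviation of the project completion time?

4.03 hours

te_Task 1 = (3 + 4·8 + 19)/6 = 54/6 = 9; σ²_Task 1 = ((19−3)/6)² = 7.111
te_Task 2 = (3 + 4·9 + 15)/6 = 54/6 = 9; σ²_Task 2 = ((15−3)/6)² = 4.000
te_Task 3 = (5 + 4·8 + 11)/6 = 48/6 = 8; σ²_Task 3 = ((11−5)/6)² = 1.000
te_Task 4 = (7 + 4·11 + 27)/6 = 78/6 = 13; σ²_Task 4 = ((27−7)/6)² = 11.111
te_Task 5 = (7 + 4·11 + 21)/6 = 72/6 = 12; σ²_Task 5 = ((21−7)/6)² = 5.444
te_Task 6 = (1 + 4·2 + 9)/6 = 18/6 = 3; σ²_Task 6 = ((9−1)/6)² = 1.778
te_Task 7 = (8 + 4·11 + 14)/6 = 66/6 = 11; σ²_Task 7 = ((14−8)/6)² = 1.000
te_Task 8 = (7 + 4·12 + 23)/6 = 78/6 = 13; σ²_Task 8 = ((23−7)/6)² = 7.111

Forward pass:
ES_Task 1 = 0; EF_Task 1 = 9
ES_Task 2 = 0; EF_Task 2 = 9
ES_Task 3 = 9; EF_Task 3 = 9+8 = 17
ES_Task 4 = max(EF_Task 1=9, EF_Task 2=9) = 9; EF_Task 4 = 9+13 = 22
ES_Task 5 = 9; EF_Task 5 = 9+12 = 21
ES_Task 6 = max(EF_Task 2=9, EF_Task 5=21) = 21; EF_Task 6 = 21+3 = 24
ES_Task 7 = 17; EF_Task 7 = 17+11 = 28
ES_Task 8 = max(EF_Task 4=22, EF_Task 5=21, EF_Task 6=24, EF_Task 7=28) = 28; EF_Task 8 = 28+13 = 41
Expected project duration μ = 41 hours. Critical path: Task 1 → Task 3 → Task 7 → Task 8.

Variance along critical path = 7.111 + 1.000 + 1.000 + 7.111 = 16.222
σ = √16.222 = 4.028 hours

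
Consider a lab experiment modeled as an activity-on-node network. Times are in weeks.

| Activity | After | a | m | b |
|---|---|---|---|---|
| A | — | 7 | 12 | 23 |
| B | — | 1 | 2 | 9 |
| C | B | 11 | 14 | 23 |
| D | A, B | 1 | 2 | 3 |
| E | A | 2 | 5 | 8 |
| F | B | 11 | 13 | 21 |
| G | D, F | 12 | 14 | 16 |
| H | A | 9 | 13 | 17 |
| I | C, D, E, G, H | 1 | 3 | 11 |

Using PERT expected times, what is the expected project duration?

35 weeks

te_A = (7 + 4·12 + 23)/6 = 78/6 = 13
te_B = (1 + 4·2 + 9)/6 = 18/6 = 3
te_C = (11 + 4·14 + 23)/6 = 90/6 = 15
te_D = (1 + 4·2 + 3)/6 = 12/6 = 2
te_E = (2 + 4·5 + 8)/6 = 30/6 = 5
te_F = (11 + 4·13 + 21)/6 = 84/6 = 14
te_G = (12 + 4·14 + 16)/6 = 84/6 = 14
te_H = (9 + 4·13 + 17)/6 = 78/6 = 13
te_I = (1 + 4·3 + 11)/6 = 24/6 = 4

Forward pass:
ES_A = 0; EF_A = 13
ES_B = 0; EF_B = 3
ES_C = 3; EF_C = 3+15 = 18
ES_D = max(EF_A=13, EF_B=3) = 13; EF_D = 13+2 = 15
ES_E = 13; EF_E = 13+5 = 18
ES_F = 3; EF_F = 3+14 = 17
ES_G = max(EF_D=15, EF_F=17) = 17; EF_G = 17+14 = 31
ES_H = 13; EF_H = 13+13 = 26
ES_I = max(EF_C=18, EF_D=15, EF_E=18, EF_G=31, EF_H=26) = 31; EF_I = 31+4 = 35
Expected project duration μ = 35 weeks. Critical path: B → F → G → I.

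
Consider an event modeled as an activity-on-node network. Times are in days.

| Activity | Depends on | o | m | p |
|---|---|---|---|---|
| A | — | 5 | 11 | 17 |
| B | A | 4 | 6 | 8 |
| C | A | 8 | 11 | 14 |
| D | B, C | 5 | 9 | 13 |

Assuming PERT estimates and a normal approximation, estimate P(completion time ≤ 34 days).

0.875

te_A = (5 + 4·11 + 17)/6 = 66/6 = 11; σ²_A = ((17−5)/6)² = 4.000
te_B = (4 + 4·6 + 8)/6 = 36/6 = 6; σ²_B = ((8−4)/6)² = 0.444
te_C = (8 + 4·11 + 14)/6 = 66/6 = 11; σ²_C = ((14−8)/6)² = 1.000
te_D = (5 + 4·9 + 13)/6 = 54/6 = 9; σ²_D = ((13−5)/6)² = 1.778

Forward pass:
ES_A = 0; EF_A = 11
ES_B = 11; EF_B = 11+6 = 17
ES_C = 11; EF_C = 11+11 = 22
ES_D = max(EF_B=17, EF_C=22) = 22; EF_D = 22+9 = 31
Expected project duration μ = 31 days. Critical path: A → C → D.

Variance along critical path = 4.000 + 1.000 + 1.778 = 6.778; σ = √6.778 = 2.603 days.
Z = (34 − 31) / 2.603 = 1.152
P(T ≤ 34) = Φ(1.152) ≈ 0.875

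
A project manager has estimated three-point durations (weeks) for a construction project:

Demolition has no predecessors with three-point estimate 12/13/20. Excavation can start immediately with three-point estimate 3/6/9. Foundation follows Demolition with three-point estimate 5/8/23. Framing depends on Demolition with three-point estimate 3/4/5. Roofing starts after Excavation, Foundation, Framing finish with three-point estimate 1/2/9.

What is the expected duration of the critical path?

te_Demolition = (12 + 4·13 + 20)/6 = 84/6 = 14
te_Excavation = (3 + 4·6 + 9)/6 = 36/6 = 6
te_Foundation = (5 + 4·8 + 23)/6 = 60/6 = 10
te_Framing = (3 + 4·4 + 5)/6 = 24/6 = 4
te_Roofing = (1 + 4·2 + 9)/6 = 18/6 = 3

Forward pass:
ES_Demolition = 0; EF_Demolition = 14
ES_Excavation = 0; EF_Excavation = 6
ES_Foundation = 14; EF_Foundation = 14+10 = 24
ES_Framing = 14; EF_Framing = 14+4 = 18
ES_Roofing = max(EF_Excavation=6, EF_Foundation=24, EF_Framing=18) = 24; EF_Roofing = 24+3 = 27
Expected project duration μ = 27 weeks. Critical path: Demolition → Foundation → Roofing.

27 weeks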